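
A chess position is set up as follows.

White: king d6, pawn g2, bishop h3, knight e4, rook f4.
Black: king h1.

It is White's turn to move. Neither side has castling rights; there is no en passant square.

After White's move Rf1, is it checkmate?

no

After Rf1: black king on h1; in check: yes, from the white rook on f1.
Black has 1 legal reply: Kh2.
In check but a legal move exists → not checkmate.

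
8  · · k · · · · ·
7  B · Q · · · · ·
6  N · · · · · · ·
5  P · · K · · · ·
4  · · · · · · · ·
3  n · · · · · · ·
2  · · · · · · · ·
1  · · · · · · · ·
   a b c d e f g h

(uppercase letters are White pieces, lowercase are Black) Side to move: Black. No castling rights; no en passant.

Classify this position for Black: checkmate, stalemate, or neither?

Black to move; black king on c8.
In check: yes, from the white queen on c7.
King squares — b7: attacked by Qc7; c7: attacked by Na6; d7: attacked by Qc7; b8: attacked by Na6; d8: attacked by Qc7.
Legal moves for Black: none.
In check with no legal moves → checkmate.

checkmate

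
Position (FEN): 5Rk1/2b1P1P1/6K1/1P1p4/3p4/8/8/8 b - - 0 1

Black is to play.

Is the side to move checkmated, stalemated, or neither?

checkmate

Black to move; black king on g8.
In check: yes, from the white rook on f8.
King squares — f7: attacked by Kg6; g7: attacked by Kg6; h7: attacked by Kg6; f8: attacked by Pe7; h8: attacked by Pg7.
Legal moves for Black: none.
In check with no legal moves → checkmate.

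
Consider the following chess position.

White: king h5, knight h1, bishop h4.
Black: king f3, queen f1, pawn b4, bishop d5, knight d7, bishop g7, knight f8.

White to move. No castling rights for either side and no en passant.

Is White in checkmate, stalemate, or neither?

neither

White to move; white king on h5.
In check: no.
Legal moves for White: Kg5, Bd8, Be7, Bf6, Bg5, Bg3, Bf2, Be1, Ng3, Nf2.
White has 10 legal moves and is not in check → neither.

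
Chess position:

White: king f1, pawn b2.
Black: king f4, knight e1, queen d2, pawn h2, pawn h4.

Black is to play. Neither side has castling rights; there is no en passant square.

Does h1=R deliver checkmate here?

After h1=R: white king on f1; in check: yes, from the black rook on h1.
King squares — e1: attacked by Rh1; g1: attacked by Rh1; e2: attacked by Qd2; f2: attacked by Qd2; g2: attacked by Ne1.
White has no legal moves → checkmate.

yes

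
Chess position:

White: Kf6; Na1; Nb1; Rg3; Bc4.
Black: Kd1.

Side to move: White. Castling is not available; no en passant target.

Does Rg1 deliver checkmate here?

yes

After Rg1: black king on d1; in check: yes, from the white rook on g1.
King squares — c1: attacked by Rg1; e1: attacked by Rg1; c2: attacked by Na1; d2: attacked by Nb1; e2: attacked by Bc4.
Black has no legal moves → checkmate.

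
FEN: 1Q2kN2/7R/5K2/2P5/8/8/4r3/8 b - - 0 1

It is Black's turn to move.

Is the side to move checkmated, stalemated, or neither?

Black to move; black king on e8.
In check: yes, from the white queen on b8.
King squares — d7: attacked by Rh7; e7: attacked by Kf6; f7: attacked by Kf6; d8: attacked by Qb8; f8: attacked by Qb8.
Legal moves for Black: none.
In check with no legal moves → checkmate.

checkmate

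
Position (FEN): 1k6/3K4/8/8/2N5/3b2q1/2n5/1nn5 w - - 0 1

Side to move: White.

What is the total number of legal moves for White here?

White to move; king on d7.
In check: no.
Legal moves: Ke8, Kd8, Ke7, Ke6, Kc6, Nd6, Nb6, Ne5, Na5, Ne3, Na3, Nd2, Nb2.
Count: 13.

13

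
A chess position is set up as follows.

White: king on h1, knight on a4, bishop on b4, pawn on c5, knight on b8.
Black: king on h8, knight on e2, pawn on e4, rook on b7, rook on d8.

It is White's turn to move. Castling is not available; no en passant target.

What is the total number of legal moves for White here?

14

White to move; king on h1.
In check: no.
Legal moves: Nd7, Nc6, Na6, Ba5, Bc3+, Ba3, Bd2, Be1, Nb6, Nc3, Nb2, Kh2, Kg2, c6.
Count: 14.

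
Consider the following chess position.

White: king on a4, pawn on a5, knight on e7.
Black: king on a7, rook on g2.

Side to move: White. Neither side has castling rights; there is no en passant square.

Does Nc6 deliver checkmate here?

After Nc6: black king on a7; in check: yes, from the white knight on c6.
Black has 3 legal replies: Ka8, Kb7, Ka6.
In check but a legal move exists → not checkmate.

no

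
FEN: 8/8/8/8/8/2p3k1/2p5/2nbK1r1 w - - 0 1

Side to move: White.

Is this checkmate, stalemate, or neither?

checkmate

White to move; white king on e1.
In check: yes, from the black rook on g1.
King squares — d1: attacked by Rg1; f1: attacked by Rg1; d2: attacked by Pc3; e2: attacked by Nc1; f2: attacked by Kg3.
Legal moves for White: none.
In check with no legal moves → checkmate.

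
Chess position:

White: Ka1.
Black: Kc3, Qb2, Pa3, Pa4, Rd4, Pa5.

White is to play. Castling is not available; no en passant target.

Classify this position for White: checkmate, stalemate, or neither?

White to move; white king on a1.
In check: yes, from the black queen on b2.
King squares — b1: attacked by Qb2; a2: attacked by Qb2; b2: attacked by Pa3.
Legal moves for White: none.
In check with no legal moves → checkmate.

checkmate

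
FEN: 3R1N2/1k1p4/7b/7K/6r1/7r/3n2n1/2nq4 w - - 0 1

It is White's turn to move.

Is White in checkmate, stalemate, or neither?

checkmate

White to move; white king on h5.
In check: yes, from the black rook on h3.
King squares — g4: attacked by Qd1; h4: attacked by Ng2; g5: attacked by Rg4; g6: attacked by Rg4; h6: attacked by Rh3.
Legal moves for White: none.
In check with no legal moves → checkmate.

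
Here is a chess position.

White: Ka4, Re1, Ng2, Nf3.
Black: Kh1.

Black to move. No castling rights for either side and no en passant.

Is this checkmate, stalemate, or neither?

Black to move; black king on h1.
In check: yes, from the white rook on e1.
King squares — g1: attacked by Re1; g2: available; h2: attacked by Nf3.
Legal moves for Black: Kxg2.
Black is in check but has 1 legal move → neither.

neither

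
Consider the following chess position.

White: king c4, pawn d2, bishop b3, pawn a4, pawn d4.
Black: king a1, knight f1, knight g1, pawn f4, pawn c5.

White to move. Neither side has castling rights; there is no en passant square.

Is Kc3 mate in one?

After Kc3: black king on a1; in check: no.
Black is not in check, so this cannot be checkmate.

no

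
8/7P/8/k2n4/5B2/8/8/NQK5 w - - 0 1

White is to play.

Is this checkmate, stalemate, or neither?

White to move; white king on c1.
In check: no.
Legal moves for White include: Bb8, Bc7+, Bh6, Bd6, Bg5, Be5, Bg3, Be3, Bh2, Bd2+, Kd2, Kc2, Kb2, Kd1, Qb8, Qb7, Qg6, Qb6+, ... (list truncated; more exist).
White has legal moves and is not in check → neither.

neither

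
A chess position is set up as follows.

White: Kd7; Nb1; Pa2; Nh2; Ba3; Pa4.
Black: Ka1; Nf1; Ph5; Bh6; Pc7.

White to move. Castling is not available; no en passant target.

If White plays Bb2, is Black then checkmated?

no

After Bb2: black king on a1; in check: yes, from the white bishop on b2.
Black has 3 legal replies: Kxb2, Kxa2, Kxb1.
In check but a legal move exists → not checkmate.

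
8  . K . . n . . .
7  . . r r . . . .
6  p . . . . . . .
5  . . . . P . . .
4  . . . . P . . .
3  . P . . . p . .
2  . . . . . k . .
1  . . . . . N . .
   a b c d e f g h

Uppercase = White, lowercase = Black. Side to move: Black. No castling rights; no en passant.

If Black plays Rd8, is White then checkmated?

After Rd8: white king on b8; in check: yes, from the black rook on d8.
King squares — a7: attacked by Rc7; b7: attacked by Rc7; c7: attacked by Ne8; a8: attacked by Rd8; c8: attacked by Rc7.
White has no legal moves → checkmate.

yes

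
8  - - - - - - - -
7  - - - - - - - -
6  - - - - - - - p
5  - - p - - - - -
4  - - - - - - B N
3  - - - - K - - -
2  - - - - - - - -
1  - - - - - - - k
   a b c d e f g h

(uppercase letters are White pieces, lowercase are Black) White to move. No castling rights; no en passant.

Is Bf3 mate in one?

no

After Bf3: black king on h1; in check: yes, from the white bishop on f3.
Black has 2 legal replies: Kh2, Kg1.
In check but a legal move exists → not checkmate.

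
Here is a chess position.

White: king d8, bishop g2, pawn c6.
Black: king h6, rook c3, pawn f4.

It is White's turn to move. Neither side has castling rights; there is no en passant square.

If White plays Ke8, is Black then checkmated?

no

After Ke8: black king on h6; in check: no.
Black is not in check, so this cannot be checkmate.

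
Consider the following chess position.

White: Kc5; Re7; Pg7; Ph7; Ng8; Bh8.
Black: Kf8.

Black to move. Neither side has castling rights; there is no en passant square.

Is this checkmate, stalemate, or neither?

checkmate

Black to move; black king on f8.
In check: yes, from the white pawn on g7.
King squares — e7: attacked by Ng8; f7: attacked by Re7; g7: attacked by Re7; e8: attacked by Re7; g8: attacked by Ph7.
Legal moves for Black: none.
In check with no legal moves → checkmate.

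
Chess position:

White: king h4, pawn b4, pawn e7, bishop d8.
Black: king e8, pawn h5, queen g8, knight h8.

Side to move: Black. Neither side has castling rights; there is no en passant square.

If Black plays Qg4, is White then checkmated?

yes

After Qg4: white king on h4; in check: yes, from the black queen on g4.
King squares — g3: attacked by Qg4; h3: attacked by Qg4; g4: attacked by Ph5; g5: attacked by Qg4; h5: attacked by Qg4.
White has no legal moves → checkmate.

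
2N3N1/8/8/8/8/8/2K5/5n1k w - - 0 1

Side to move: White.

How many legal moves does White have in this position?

White to move; king on c2.
In check: no.
Legal moves: Nge7, Nh6, Nf6, Nce7, Na7, Nd6, Nb6, Kd3, Kc3, Kb3, Kb2, Kd1, Kc1, Kb1.
Count: 14.

14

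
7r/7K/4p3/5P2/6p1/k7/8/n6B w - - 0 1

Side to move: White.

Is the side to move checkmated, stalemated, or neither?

neither

White to move; white king on h7.
In check: yes, from the black rook on h8.
Legal moves for White: Kxh8, Kg7, Kg6.
White is in check but has 3 legal moves → neither.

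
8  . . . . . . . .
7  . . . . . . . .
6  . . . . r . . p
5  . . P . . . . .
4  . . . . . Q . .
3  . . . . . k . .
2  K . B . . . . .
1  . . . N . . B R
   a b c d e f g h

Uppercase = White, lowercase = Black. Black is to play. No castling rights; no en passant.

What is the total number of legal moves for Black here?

3

Black to move; king on f3.
In check: yes, from the white queen on f4.
Legal moves: Kxf4, Kg2, Ke2.
Count: 3.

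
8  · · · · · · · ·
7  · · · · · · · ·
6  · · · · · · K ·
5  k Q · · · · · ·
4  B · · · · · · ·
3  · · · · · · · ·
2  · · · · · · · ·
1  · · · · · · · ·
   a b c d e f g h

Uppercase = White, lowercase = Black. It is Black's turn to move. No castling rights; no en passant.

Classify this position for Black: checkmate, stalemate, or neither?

Black to move; black king on a5.
In check: yes, from the white queen on b5.
King squares — a4: attacked by Qb5; b4: attacked by Qb5; b5: attacked by Ba4; a6: attacked by Qb5; b6: attacked by Qb5.
Legal moves for Black: none.
In check with no legal moves → checkmate.

checkmate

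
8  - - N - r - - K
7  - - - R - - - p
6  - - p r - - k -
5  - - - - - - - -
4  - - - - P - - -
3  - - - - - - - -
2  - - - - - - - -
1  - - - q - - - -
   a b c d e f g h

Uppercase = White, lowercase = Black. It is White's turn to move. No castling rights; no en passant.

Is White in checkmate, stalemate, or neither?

checkmate

White to move; white king on h8.
In check: yes, from the black rook on e8.
King squares — g7: attacked by Kg6; h7: attacked by Kg6; g8: attacked by Re8.
Legal moves for White: none.
In check with no legal moves → checkmate.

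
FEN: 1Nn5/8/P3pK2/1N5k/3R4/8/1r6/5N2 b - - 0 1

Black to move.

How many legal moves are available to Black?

17

Black to move; king on h5.
In check: no.
Legal moves: Ne7, Na7, Nd6, Nb6, Kh6, Rxb5, Rb4, Rb3, Rh2, Rg2, Rf2+, Re2, Rd2, Rc2, Ra2, Rb1, e5.
Count: 17.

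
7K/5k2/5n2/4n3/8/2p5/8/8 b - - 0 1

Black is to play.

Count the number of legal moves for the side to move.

Black to move; king on f7.
In check: no.
Legal moves: Kf8, Ke8, Ke7, Kg6, Ke6, Ng8, Ne8, Nh7, Nfd7, Nh5, Nd5, Nfg4, Ne4, Ned7, Ng6#, Nc6, Neg4, Nc4, Nf3, Nd3, c2.
Count: 21.

21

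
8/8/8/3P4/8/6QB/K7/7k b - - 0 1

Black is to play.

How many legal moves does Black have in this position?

0

Black to move; king on h1.
In check: no.
Legal moves: none.
Count: 0.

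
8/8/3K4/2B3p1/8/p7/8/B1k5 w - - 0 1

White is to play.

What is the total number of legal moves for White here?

22

White to move; king on d6.
In check: no.
Legal moves: Ke7, Kd7, Kc7, Ke6, Kc6, Ke5, Kd5, Ba7, Bb6, Bcd4, Bb4, Be3+, Bxa3+, Bf2, Bg1, Bh8, Bg7, Bf6, Be5, Bad4, Bc3, Bb2+.
Count: 22.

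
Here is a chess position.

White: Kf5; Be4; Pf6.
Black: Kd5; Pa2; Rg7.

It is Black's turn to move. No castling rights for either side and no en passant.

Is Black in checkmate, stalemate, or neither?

Black to move; black king on d5.
In check: yes, from the white bishop on e4.
King squares — c4: available; d4: available; e4: attacked by Kf5; c5: available; e5: attacked by Kf5; c6: attacked by Be4; d6: available; e6: attacked by Kf5.
Legal moves for Black: Kd6, Kc5, Kd4, Kc4.
Black is in check but has 4 legal moves → neither.

neither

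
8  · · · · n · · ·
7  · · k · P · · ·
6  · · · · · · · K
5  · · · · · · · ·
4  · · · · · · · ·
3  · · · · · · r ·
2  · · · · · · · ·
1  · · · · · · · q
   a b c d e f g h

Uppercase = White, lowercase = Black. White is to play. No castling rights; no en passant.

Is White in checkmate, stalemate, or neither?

White to move; white king on h6.
In check: yes, from the black queen on h1.
King squares — g5: attacked by Rg3; h5: attacked by Qh1; g6: attacked by Rg3; g7: attacked by Rg3; h7: attacked by Qh1.
Legal moves for White: none.
In check with no legal moves → checkmate.

checkmate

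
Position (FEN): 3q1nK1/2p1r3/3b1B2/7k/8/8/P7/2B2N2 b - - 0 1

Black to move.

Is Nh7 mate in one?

yes

After Nh7: white king on g8; in check: yes, from the black queen on d8.
King squares — f7: attacked by Re7; g7: attacked by Re7; h7: attacked by Re7; f8: attacked by Nh7; h8: attacked by Qd8.
White has no legal moves → checkmate.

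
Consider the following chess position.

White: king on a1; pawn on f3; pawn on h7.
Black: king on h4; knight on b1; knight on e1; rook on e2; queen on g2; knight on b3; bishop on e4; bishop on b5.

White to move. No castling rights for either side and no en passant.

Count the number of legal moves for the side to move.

0

White to move; king on a1.
In check: yes, from the black knight on b3.
Legal moves: none.
Count: 0.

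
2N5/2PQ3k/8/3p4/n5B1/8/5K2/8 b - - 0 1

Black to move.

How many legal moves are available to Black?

4

Black to move; king on h7.
In check: yes, from the white queen on d7.
Legal moves: Kh8, Kg8, Kh6, Kg6.
Count: 4.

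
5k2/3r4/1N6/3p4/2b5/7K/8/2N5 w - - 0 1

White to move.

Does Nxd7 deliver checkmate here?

no

After Nxd7: black king on f8; in check: yes, from the white knight on d7.
Black has 5 legal replies: Kg8, Ke8, Kg7, Kf7, Ke7.
In check but a legal move exists → not checkmate.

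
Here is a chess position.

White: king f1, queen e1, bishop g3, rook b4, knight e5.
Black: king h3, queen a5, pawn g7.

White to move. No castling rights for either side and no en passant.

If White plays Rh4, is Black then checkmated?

yes

After Rh4: black king on h3; in check: yes, from the white rook on h4.
King squares — g2: attacked by Kf1; h2: attacked by Bg3; g3: attacked by Qe1; g4: attacked by Rh4; h4: attacked by Bg3.
Black has no legal moves → checkmate.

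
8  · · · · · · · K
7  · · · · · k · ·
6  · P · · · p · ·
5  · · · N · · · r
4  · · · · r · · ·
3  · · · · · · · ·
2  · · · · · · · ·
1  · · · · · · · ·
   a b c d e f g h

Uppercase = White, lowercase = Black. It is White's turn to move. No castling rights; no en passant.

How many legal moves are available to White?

White to move; king on h8.
In check: yes, from the black rook on h5.
Legal moves: none.
Count: 0.

0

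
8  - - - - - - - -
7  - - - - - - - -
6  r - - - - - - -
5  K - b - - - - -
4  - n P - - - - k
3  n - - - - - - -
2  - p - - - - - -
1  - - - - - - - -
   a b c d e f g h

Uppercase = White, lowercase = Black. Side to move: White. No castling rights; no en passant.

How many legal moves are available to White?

0

White to move; king on a5.
In check: yes, from the black rook on a6.
Legal moves: none.
Count: 0.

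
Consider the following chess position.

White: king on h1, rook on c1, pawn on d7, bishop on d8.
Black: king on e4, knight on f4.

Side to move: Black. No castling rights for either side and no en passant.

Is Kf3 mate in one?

After Kf3: white king on h1; in check: no.
White is not in check, so this cannot be checkmate.

no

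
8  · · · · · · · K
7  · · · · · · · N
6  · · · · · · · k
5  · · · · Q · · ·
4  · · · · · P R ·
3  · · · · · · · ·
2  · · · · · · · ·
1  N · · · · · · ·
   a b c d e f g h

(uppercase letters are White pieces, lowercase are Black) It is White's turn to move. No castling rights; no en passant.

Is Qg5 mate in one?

yes

After Qg5: black king on h6; in check: yes, from the white queen on g5.
King squares — g5: attacked by Pf4; h5: attacked by Qg5; g6: attacked by Qg5; g7: attacked by Qg5; h7: attacked by Kh8.
Black has no legal moves → checkmate.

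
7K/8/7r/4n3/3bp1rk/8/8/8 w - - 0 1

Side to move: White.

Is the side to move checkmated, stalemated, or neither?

checkmate

White to move; white king on h8.
In check: yes, from the black rook on h6.
King squares — g7: attacked by Rg4; h7: attacked by Rh6; g8: attacked by Rg4.
Legal moves for White: none.
In check with no legal moves → checkmate.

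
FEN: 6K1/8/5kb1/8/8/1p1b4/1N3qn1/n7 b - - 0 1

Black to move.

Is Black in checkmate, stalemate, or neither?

neither

Black to move; black king on f6.
In check: no.
Legal moves for Black include: Be8, Bh7+, Bf7+, Bh5, Bgf5, Bge4, Ke7, Ke6, Kg5, Kf5, Ke5, Ba6, Bdf5, Bb5, Bde4, Bc4+, Be2, Bc2, ... (list truncated; more exist).
Black has legal moves and is not in check → neither.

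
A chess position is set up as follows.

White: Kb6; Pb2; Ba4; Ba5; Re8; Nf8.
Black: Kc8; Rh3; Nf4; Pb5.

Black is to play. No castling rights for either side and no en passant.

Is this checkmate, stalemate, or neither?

checkmate

Black to move; black king on c8.
In check: yes, from the white rook on e8.
King squares — b7: attacked by Kb6; c7: attacked by Kb6; d7: attacked by Nf8; b8: attacked by Re8; d8: attacked by Re8.
Legal moves for Black: none.
In check with no legal moves → checkmate.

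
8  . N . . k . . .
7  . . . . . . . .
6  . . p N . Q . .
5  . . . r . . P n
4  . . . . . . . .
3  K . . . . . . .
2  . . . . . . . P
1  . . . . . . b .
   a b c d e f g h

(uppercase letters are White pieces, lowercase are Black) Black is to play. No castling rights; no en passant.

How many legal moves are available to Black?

Black to move; king on e8.
In check: yes, from the white knight on d6.
Legal moves: Rxd6.
Count: 1.

1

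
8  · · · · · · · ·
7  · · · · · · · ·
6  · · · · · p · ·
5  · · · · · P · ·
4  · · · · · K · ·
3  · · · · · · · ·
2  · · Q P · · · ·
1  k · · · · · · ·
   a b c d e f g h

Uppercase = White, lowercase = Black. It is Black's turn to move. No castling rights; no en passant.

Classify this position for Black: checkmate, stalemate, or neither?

stalemate

Black to move; black king on a1.
In check: no.
King squares — b1: attacked by Qc2; a2: attacked by Qc2; b2: attacked by Qc2.
Legal moves for Black: none.
Not in check and no legal moves → stalemate.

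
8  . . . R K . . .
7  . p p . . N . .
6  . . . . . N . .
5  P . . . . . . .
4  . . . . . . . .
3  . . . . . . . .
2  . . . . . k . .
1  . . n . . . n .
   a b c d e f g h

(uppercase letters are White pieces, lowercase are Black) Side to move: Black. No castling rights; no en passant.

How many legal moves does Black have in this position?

18

Black to move; king on f2.
In check: no.
Legal moves: Kg3, Kf3, Ke3, Kg2, Ke2, Kf1, Ke1, Nh3, Nf3, Nge2, Nd3, Nb3, Nce2, Na2, c6, b6, c5, b5.
Count: 18.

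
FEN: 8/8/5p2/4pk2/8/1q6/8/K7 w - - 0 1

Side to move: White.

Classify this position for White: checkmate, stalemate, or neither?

stalemate

White to move; white king on a1.
In check: no.
King squares — b1: attacked by Qb3; a2: attacked by Qb3; b2: attacked by Qb3.
Legal moves for White: none.
Not in check and no legal moves → stalemate.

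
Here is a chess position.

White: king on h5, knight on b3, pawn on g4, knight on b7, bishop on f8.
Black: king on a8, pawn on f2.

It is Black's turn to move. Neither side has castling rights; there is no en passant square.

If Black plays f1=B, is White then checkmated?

After f1=B: white king on h5; in check: no.
White is not in check, so this cannot be checkmate.

no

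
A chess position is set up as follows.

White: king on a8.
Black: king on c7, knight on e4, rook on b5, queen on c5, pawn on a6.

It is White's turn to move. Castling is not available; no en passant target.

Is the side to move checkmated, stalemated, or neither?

stalemate

White to move; white king on a8.
In check: no.
King squares — a7: attacked by Qc5; b7: attacked by Rb5; b8: attacked by Rb5.
Legal moves for White: none.
Not in check and no legal moves → stalemate.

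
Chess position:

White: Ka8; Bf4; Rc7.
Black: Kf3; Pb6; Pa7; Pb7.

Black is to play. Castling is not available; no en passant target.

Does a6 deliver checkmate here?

After a6: white king on a8; in check: no.
White is not in check, so this cannot be checkmate.

no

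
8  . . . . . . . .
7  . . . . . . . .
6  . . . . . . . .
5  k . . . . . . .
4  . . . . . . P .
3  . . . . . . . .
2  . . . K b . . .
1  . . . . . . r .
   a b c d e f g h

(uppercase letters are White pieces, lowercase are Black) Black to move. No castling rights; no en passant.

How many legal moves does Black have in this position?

Black to move; king on a5.
In check: no.
Legal moves: Kb6, Ka6, Kb5, Kb4, Ka4, Ba6, Bb5, Bxg4, Bc4, Bf3, Bd3, Bf1, Bd1, Rxg4, Rg3, Rg2, Rh1, Rf1, Re1, Rd1+, Rc1, Rb1, Ra1.
Count: 23.

23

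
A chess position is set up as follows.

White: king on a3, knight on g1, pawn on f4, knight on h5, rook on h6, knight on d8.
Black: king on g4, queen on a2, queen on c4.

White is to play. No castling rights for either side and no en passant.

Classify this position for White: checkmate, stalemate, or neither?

White to move; white king on a3.
In check: yes, from the black queen on a2.
King squares — a2: attacked by Qc4; b2: attacked by Qa2; b3: attacked by Qa2; a4: attacked by Qa2; b4: attacked by Qc4.
Legal moves for White: none.
In check with no legal moves → checkmate.

checkmate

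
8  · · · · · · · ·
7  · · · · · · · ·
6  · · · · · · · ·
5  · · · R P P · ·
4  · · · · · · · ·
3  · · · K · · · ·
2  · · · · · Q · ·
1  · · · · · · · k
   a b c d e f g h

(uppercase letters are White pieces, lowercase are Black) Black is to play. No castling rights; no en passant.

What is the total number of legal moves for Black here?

0

Black to move; king on h1.
In check: no.
Legal moves: none.
Count: 0.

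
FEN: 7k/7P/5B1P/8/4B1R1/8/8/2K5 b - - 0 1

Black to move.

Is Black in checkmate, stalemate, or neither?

Black to move; black king on h8.
In check: yes, from the white bishop on f6.
King squares — g7: attacked by Rg4; h7: attacked by Be4; g8: attacked by Rg4.
Legal moves for Black: none.
In check with no legal moves → checkmate.

checkmate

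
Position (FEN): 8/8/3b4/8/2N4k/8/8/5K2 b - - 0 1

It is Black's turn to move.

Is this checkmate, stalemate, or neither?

neither

Black to move; black king on h4.
In check: no.
Legal moves for Black: Bf8, Bb8, Be7, Bc7, Be5, Bc5, Bf4, Bb4, Bg3, Ba3, Bh2, Kh5, Kg5, Kg4, Kh3, Kg3.
Black has 16 legal moves and is not in check → neither.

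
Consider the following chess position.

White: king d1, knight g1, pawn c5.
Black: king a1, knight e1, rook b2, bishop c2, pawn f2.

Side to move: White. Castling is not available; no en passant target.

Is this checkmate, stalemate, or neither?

neither

White to move; white king on d1.
In check: yes, from the black bishop on c2.
King squares — c1: available; e1: attacked by Pf2; c2: attacked by Ne1; d2: available; e2: available.
Legal moves for White: Ke2, Kd2, Kc1.
White is in check but has 3 legal moves → neither.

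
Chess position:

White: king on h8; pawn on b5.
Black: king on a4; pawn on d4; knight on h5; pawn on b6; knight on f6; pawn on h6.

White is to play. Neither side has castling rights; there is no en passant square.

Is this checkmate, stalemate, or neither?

stalemate

White to move; white king on h8.
In check: no.
King squares — g7: attacked by Nh5; h7: attacked by Nf6; g8: attacked by Nf6.
Legal moves for White: none.
Not in check and no legal moves → stalemate.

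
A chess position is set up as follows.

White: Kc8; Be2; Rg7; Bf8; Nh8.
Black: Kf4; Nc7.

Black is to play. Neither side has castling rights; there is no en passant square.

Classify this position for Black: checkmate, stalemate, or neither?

Black to move; black king on f4.
In check: no.
Legal moves for Black: Ne8, Na8, Ne6, Na6, Nd5, Nb5, Kf5, Ke5, Ke4, Ke3.
Black has 10 legal moves and is not in check → neither.

neither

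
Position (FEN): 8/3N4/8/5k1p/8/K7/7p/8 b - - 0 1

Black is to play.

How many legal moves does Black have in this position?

11

Black to move; king on f5.
In check: no.
Legal moves: Kg6, Ke6, Kg5, Kg4, Kf4, Ke4, h4, h1=Q, h1=R, h1=B, h1=N.
Count: 11.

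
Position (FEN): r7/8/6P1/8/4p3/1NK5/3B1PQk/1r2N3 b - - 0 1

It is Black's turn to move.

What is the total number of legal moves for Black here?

0

Black to move; king on h2.
In check: yes, from the white queen on g2.
Legal moves: none.
Count: 0.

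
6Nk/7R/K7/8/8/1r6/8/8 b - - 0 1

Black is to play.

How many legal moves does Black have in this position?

2

Black to move; king on h8.
In check: yes, from the white rook on h7.
Legal moves: Kxg8, Kxh7.
Count: 2.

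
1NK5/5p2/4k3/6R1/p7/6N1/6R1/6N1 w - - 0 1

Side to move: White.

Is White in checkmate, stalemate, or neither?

White to move; white king on c8.
In check: no.
Legal moves for White include: Kd8, Kc7, Kb7, Nd7, Nc6, Na6, Rg8, Rg7, Rg6+, Rh5, Rf5, Re5+, Rd5, Rc5, Rb5, Ra5, Rg4, Nh5, ... (list truncated; more exist).
White has legal moves and is not in check → neither.

neither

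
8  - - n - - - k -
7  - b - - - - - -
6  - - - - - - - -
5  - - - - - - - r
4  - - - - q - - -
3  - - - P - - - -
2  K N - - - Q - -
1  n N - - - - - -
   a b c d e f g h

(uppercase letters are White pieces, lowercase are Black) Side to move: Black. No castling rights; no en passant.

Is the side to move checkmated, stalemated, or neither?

Black to move; black king on g8.
In check: no.
Legal moves for Black include: Kh8, Kh7, Kg7, Ne7, Na7, Nd6, Nb6, Ba8, Bc6, Ba6, Bd5+, Rh8, Rh7, Rh6, Rg5, Rf5, Re5, Rd5, ... (list truncated; more exist).
Black has legal moves and is not in check → neither.

neither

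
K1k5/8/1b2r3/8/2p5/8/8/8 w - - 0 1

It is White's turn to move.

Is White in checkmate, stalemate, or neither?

stalemate

White to move; white king on a8.
In check: no.
King squares — a7: attacked by Bb6; b7: attacked by Kc8; b8: attacked by Kc8.
Legal moves for White: none.
Not in check and no legal moves → stalemate.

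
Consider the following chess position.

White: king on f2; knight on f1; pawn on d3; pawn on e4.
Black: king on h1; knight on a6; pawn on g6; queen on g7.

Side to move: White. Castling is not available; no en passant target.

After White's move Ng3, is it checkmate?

no

After Ng3: black king on h1; in check: yes, from the white knight on g3.
Black has 1 legal reply: Kh2.
In check but a legal move exists → not checkmate.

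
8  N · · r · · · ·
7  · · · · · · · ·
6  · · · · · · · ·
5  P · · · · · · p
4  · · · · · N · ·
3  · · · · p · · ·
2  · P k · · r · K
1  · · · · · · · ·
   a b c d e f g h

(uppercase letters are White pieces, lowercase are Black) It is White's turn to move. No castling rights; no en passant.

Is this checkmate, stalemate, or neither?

White to move; white king on h2.
In check: yes, from the black rook on f2.
Legal moves for White: Kh3, Kg3, Kh1, Kg1, Ng2.
White is in check but has 5 legal moves → neither.

neither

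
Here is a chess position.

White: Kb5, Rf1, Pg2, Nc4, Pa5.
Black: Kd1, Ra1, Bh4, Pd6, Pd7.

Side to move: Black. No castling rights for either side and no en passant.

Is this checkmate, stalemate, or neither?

neither

Black to move; black king on d1.
In check: yes, from the white rook on f1.
King squares — c1: attacked by Rf1; e1: attacked by Rf1; c2: available; d2: attacked by Nc4; e2: available.
Legal moves for Black: Ke2, Kc2, Be1.
Black is in check but has 3 legal moves → neither.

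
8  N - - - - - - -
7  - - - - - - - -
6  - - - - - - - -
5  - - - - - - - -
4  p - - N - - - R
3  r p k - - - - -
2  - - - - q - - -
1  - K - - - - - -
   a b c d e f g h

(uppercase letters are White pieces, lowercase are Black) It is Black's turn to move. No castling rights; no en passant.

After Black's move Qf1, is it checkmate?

After Qf1: white king on b1; in check: yes, from the black queen on f1.
King squares — a1: attacked by Qf1; c1: attacked by Qf1; a2: attacked by Ra3; b2: attacked by Kc3; c2: attacked by Pb3.
White has no legal moves → checkmate.

yes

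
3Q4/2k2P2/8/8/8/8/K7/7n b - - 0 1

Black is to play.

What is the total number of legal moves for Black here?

Black to move; king on c7.
In check: yes, from the white queen on d8.
Legal moves: Kxd8, Kb7, Kc6.
Count: 3.

3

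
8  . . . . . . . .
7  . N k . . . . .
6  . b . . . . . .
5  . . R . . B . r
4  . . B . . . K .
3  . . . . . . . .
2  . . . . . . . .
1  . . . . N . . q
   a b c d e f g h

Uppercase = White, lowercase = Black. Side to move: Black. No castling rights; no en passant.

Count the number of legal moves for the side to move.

4

Black to move; king on c7.
In check: yes, from the white rook on c5.
Legal moves: Kb8, Kxb7, Bxc5, Qc6.
Count: 4.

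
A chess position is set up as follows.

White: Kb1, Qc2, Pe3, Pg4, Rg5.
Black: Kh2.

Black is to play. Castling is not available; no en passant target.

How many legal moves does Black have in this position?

4

Black to move; king on h2.
In check: yes, from the white queen on c2.
Legal moves: Kh3, Kg3, Kh1, Kg1.
Count: 4.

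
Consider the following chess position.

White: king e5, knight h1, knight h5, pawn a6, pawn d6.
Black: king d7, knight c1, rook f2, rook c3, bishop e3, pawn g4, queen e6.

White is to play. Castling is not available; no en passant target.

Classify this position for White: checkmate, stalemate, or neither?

White to move; white king on e5.
In check: yes, from the black queen on e6.
King squares — d4: attacked by Be3; e4: attacked by Qe6; f4: attacked by Rf2; d5: attacked by Qe6; f5: attacked by Rf2; d6: own pawn; e6: attacked by Kd7; f6: attacked by Rf2.
Legal moves for White: none.
In check with no legal moves → checkmate.

checkmate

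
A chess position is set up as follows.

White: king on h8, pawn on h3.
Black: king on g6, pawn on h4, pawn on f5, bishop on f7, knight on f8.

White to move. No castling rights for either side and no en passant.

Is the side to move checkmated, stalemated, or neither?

stalemate

White to move; white king on h8.
In check: no.
King squares — g7: attacked by Kg6; h7: attacked by Kg6; g8: attacked by Bf7.
Legal moves for White: none.
Not in check and no legal moves → stalemate.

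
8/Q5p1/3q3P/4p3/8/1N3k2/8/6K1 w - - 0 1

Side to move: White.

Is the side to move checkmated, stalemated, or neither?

neither

White to move; white king on g1.
In check: no.
Legal moves for White include: Qb8, Qa8+, Qxg7, Qf7+, Qe7, Qd7, Qc7, Qb7+, Qb6, Qa6, Qc5, Qa5, Qd4, Qa4, Qe3+, Qa3, Qf2+, Qa2, ... (list truncated; more exist).
White has legal moves and is not in check → neither.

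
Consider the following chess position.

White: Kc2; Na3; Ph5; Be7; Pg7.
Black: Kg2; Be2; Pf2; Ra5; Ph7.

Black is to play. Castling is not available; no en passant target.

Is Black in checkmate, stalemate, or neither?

Black to move; black king on g2.
In check: no.
Legal moves for Black include: Ra8, Ra7, Ra6, Rxh5, Rg5, Rf5, Re5, Rd5, Rc5+, Rb5, Ra4, Rxa3, Kh3, Kg3, Kf3, Kh2, Kh1, Kg1, ... (list truncated; more exist).
Black has legal moves and is not in check → neither.

neither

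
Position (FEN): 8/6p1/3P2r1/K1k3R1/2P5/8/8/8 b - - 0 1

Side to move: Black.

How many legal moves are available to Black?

5

Black to move; king on c5.
In check: yes, from the white rook on g5.
Legal moves: Kxd6, Kc6, Kd4, Kxc4, Rxg5.
Count: 5.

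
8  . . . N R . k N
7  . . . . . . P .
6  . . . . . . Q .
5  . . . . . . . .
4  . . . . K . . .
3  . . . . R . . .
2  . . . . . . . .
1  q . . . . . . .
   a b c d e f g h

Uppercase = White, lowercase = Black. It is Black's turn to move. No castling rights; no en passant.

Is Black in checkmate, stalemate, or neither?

Black to move; black king on g8.
In check: yes, from the white rook on e8.
King squares — f7: attacked by Qg6; g7: attacked by Qg6; h7: attacked by Qg6; f8: attacked by Pg7; h8: attacked by Pg7.
Legal moves for Black: none.
In check with no legal moves → checkmate.

checkmate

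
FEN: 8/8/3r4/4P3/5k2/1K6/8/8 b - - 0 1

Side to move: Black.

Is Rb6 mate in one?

After Rb6: white king on b3; in check: yes, from the black rook on b6.
White has 6 legal replies: Kc4, Ka4, Kc3, Ka3, Kc2, Ka2.
In check but a legal move exists → not checkmate.

no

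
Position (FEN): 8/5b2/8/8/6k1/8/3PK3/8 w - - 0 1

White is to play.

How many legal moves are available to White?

8

White to move; king on e2.
In check: no.
Legal moves: Ke3, Kd3, Kf2, Kf1, Ke1, Kd1, d3, d4.
Count: 8.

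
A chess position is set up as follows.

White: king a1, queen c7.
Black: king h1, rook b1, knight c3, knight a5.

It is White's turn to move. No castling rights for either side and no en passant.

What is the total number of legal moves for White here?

0

White to move; king on a1.
In check: yes, from the black rook on b1.
Legal moves: none.
Count: 0.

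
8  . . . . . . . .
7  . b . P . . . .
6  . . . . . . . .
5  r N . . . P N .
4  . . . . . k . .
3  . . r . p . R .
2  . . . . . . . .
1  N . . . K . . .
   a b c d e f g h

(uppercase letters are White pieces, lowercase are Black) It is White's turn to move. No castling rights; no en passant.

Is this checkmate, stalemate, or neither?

neither

White to move; white king on e1.
In check: no.
Legal moves for White include: Nh7, Nf7, Ne6+, Ne4, Nh3+, Nf3, Nc7, Na7, Nd6, Nd4, Nxc3, Na3, Rg4+, Rh3, Rf3+, Rxe3, Rg2, Rg1, ... (list truncated; more exist).
White has legal moves and is not in check → neither.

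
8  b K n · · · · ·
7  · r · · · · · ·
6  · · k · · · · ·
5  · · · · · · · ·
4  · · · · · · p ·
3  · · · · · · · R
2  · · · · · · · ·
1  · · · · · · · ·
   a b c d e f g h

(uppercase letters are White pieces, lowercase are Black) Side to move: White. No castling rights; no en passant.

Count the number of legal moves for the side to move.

2

White to move; king on b8.
In check: yes, from the black rook on b7.
Legal moves: Kxc8, Kxa8.
Count: 2.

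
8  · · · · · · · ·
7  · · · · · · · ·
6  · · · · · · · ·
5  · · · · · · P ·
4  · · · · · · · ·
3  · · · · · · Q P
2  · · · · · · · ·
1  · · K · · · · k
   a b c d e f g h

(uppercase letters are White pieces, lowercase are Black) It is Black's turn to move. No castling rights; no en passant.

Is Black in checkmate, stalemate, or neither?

Black to move; black king on h1.
In check: no.
King squares — g1: attacked by Qg3; g2: attacked by Qg3; h2: attacked by Qg3.
Legal moves for Black: none.
Not in check and no legal moves → stalemate.

stalemate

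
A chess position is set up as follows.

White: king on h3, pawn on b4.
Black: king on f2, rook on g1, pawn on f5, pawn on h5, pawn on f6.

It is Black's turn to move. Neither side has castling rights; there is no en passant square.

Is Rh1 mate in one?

After Rh1: white king on h3; in check: yes, from the black rook on h1.
King squares — g2: attacked by Kf2; h2: attacked by Rh1; g3: attacked by Kf2; g4: attacked by Pf5; h4: attacked by Rh1.
White has no legal moves → checkmate.

yes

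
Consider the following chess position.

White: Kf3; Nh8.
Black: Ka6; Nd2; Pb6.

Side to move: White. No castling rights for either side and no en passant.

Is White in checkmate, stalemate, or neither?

White to move; white king on f3.
In check: yes, from the black knight on d2.
Legal moves for White: Kg4, Kf4, Kg3, Ke3, Kg2, Kf2, Ke2.
White is in check but has 7 legal moves → neither.

neither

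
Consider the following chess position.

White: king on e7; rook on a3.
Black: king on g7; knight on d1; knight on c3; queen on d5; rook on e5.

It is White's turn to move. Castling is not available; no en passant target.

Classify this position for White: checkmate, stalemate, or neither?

White to move; white king on e7.
In check: yes, from the black rook on e5.
King squares — d6: attacked by Qd5; e6: attacked by Qd5; f6: attacked by Kg7; d7: attacked by Qd5; f7: attacked by Qd5; d8: attacked by Qd5; e8: attacked by Re5; f8: attacked by Kg7.
Legal moves for White: none.
In check with no legal moves → checkmate.

checkmate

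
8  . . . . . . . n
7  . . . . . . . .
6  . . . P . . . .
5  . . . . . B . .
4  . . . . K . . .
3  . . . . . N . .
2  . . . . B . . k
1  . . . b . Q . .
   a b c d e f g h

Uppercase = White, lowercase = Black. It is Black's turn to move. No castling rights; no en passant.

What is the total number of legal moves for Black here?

1

Black to move; king on h2.
In check: yes, from the white knight on f3.
Legal moves: Kg3.
Count: 1.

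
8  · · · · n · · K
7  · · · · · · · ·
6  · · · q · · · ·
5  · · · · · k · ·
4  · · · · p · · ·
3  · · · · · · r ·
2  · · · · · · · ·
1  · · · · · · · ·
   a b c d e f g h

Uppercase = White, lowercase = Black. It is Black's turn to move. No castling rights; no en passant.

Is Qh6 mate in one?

After Qh6: white king on h8; in check: yes, from the black queen on h6.
King squares — g7: attacked by Rg3; h7: attacked by Qh6; g8: attacked by Rg3.
White has no legal moves → checkmate.

yes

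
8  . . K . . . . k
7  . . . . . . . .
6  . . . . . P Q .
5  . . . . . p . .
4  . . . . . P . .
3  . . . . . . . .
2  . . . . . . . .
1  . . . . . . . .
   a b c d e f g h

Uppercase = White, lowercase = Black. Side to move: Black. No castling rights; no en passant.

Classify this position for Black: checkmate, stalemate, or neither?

Black to move; black king on h8.
In check: no.
King squares — g7: attacked by Pf6; h7: attacked by Qg6; g8: attacked by Qg6.
Legal moves for Black: none.
Not in check and no legal moves → stalemate.

stalemate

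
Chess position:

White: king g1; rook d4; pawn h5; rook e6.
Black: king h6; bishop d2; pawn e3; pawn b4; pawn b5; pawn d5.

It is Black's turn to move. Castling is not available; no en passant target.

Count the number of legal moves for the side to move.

4

Black to move; king on h6.
In check: yes, from the white rook on e6.
Legal moves: Kh7, Kg7, Kxh5, Kg5.
Count: 4.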